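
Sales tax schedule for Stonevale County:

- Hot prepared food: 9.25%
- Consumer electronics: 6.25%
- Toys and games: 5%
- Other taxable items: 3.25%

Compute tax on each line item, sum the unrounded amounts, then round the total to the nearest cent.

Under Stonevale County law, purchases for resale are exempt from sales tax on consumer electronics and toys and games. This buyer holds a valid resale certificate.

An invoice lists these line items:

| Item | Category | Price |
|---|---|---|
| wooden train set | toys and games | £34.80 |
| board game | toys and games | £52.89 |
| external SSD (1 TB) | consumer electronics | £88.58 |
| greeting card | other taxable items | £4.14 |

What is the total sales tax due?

£0.13

Wooden train set £34.80: toys and games, buyer-exempt → 0% → £0.00
Board game £52.89: toys and games, buyer-exempt → 0% → £0.00
External SSD (1 TB) £88.58: consumer electronics, buyer-exempt → 0% → £0.00
Greeting card £4.14: other taxable items → 3.25% → £0.13455
Unrounded tax sum = £0.13455 → £0.13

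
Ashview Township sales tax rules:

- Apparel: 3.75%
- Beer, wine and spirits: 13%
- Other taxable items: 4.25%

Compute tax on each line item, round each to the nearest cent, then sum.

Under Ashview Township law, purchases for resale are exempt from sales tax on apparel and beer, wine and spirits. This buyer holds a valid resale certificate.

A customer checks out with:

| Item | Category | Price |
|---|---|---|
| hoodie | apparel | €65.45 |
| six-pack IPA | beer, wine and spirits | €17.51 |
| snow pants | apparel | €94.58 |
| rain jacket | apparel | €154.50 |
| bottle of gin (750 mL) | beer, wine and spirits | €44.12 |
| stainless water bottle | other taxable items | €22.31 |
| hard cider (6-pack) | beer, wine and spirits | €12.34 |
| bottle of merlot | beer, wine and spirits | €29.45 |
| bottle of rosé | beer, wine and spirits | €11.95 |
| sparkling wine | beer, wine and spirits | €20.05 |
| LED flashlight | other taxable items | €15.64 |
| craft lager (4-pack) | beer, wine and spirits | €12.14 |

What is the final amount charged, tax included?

€501.65

Hoodie €65.45: apparel, buyer-exempt → 0% → €0.00
Six-pack IPA €17.51: beer, wine and spirits, buyer-exempt → 0% → €0.00
Snow pants €94.58: apparel, buyer-exempt → 0% → €0.00
Rain jacket €154.50: apparel, buyer-exempt → 0% → €0.00
Bottle of gin (750 mL) €44.12: beer, wine and spirits, buyer-exempt → 0% → €0.00
Stainless water bottle €22.31: other taxable items → 4.25% → €0.95
Hard cider (6-pack) €12.34: beer, wine and spirits, buyer-exempt → 0% → €0.00
Bottle of merlot €29.45: beer, wine and spirits, buyer-exempt → 0% → €0.00
Bottle of rosé €11.95: beer, wine and spirits, buyer-exempt → 0% → €0.00
Sparkling wine €20.05: beer, wine and spirits, buyer-exempt → 0% → €0.00
LED flashlight €15.64: other taxable items → 4.25% → €0.66
Craft lager (4-pack) €12.14: beer, wine and spirits, buyer-exempt → 0% → €0.00
Subtotal = €500.04; tax = €1.61; total due = €501.65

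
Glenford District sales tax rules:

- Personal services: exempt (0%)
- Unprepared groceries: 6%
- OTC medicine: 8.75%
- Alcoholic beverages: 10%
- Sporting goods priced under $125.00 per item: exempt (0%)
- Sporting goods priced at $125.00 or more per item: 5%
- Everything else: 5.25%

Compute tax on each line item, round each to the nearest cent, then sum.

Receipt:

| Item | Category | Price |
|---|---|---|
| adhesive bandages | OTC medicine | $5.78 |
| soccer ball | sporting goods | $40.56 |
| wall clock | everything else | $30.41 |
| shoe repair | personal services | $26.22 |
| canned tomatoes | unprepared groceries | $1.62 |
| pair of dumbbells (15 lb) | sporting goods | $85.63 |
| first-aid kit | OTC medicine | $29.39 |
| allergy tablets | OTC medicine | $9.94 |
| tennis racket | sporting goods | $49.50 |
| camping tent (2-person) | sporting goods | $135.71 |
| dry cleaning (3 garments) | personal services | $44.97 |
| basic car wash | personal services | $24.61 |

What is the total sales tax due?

Adhesive bandages $5.78: OTC medicine → 8.75% → $0.51
Soccer ball $40.56: sporting goods, under $125.00 → 0% → $0.00
Wall clock $30.41: everything else → 5.25% → $1.60
Shoe repair $26.22: personal services → 0% → $0.00
Canned tomatoes $1.62: unprepared groceries → 6% → $0.10
Pair of dumbbells (15 lb) $85.63: sporting goods, under $125.00 → 0% → $0.00
First-aid kit $29.39: OTC medicine → 8.75% → $2.57
Allergy tablets $9.94: OTC medicine → 8.75% → $0.87
Tennis racket $49.50: sporting goods, under $125.00 → 0% → $0.00
Camping tent (2-person) $135.71: sporting goods, $125.00 or more → 5% → $6.79
Dry cleaning (3 garments) $44.97: personal services → 0% → $0.00
Basic car wash $24.61: personal services → 0% → $0.00
Total tax = $0.51 + $1.60 + $0.10 + $2.57 + $0.87 + $6.79 = $12.44

$12.44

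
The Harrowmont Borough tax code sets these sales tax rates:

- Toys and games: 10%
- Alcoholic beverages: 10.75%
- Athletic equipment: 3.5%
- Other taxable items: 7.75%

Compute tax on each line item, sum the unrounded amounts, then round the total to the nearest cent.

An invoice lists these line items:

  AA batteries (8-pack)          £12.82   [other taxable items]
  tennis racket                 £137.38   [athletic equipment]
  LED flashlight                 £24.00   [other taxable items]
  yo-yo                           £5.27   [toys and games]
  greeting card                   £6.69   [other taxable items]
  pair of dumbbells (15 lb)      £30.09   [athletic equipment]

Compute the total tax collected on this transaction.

£9.76

AA batteries (8-pack) £12.82: other taxable items → 7.75% → £0.99355
Tennis racket £137.38: athletic equipment → 3.5% → £4.8083
LED flashlight £24.00: other taxable items → 7.75% → £1.86
Yo-yo £5.27: toys and games → 10% → £0.527
Greeting card £6.69: other taxable items → 7.75% → £0.518475
Pair of dumbbells (15 lb) £30.09: athletic equipment → 3.5% → £1.05315
Unrounded tax sum = £9.760475 → £9.76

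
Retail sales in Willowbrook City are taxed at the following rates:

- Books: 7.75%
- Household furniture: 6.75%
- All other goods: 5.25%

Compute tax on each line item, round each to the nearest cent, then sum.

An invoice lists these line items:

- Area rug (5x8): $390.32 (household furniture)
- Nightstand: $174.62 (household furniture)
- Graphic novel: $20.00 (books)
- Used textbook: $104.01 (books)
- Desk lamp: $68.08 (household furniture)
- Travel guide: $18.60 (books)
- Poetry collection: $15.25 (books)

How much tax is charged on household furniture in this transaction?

$42.74

Area rug (5x8) $390.32: household furniture → 6.75% → $26.35
Nightstand $174.62: household furniture → 6.75% → $11.79
Desk lamp $68.08: household furniture → 6.75% → $4.60
Tax on household furniture = $26.35 + $11.79 + $4.60 = $42.74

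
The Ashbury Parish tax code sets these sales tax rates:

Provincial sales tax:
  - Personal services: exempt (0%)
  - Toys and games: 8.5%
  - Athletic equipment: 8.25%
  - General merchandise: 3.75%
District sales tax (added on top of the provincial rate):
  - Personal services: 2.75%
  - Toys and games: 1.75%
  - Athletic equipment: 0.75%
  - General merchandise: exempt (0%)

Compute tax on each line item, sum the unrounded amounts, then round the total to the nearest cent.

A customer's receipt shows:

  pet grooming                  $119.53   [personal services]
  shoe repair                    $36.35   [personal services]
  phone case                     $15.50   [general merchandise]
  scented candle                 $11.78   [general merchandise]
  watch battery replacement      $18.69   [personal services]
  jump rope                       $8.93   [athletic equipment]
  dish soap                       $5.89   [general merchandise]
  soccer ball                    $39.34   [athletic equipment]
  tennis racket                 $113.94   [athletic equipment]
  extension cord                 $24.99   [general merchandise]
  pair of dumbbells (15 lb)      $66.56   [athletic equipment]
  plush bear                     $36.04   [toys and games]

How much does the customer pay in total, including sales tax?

$528.81

Pet grooming $119.53: personal services → 0% + 2.75% district = 2.75% → $3.287075
Shoe repair $36.35: personal services → 0% + 2.75% district = 2.75% → $0.999625
Phone case $15.50: general merchandise → 3.75% + 0% district = 3.75% → $0.58125
Scented candle $11.78: general merchandise → 3.75% + 0% district = 3.75% → $0.44175
Watch battery replacement $18.69: personal services → 0% + 2.75% district = 2.75% → $0.513975
Jump rope $8.93: athletic equipment → 8.25% + 0.75% district = 9% → $0.8037
Dish soap $5.89: general merchandise → 3.75% + 0% district = 3.75% → $0.220875
Soccer ball $39.34: athletic equipment → 8.25% + 0.75% district = 9% → $3.5406
Tennis racket $113.94: athletic equipment → 8.25% + 0.75% district = 9% → $10.2546
Extension cord $24.99: general merchandise → 3.75% + 0% district = 3.75% → $0.937125
Pair of dumbbells (15 lb) $66.56: athletic equipment → 8.25% + 0.75% district = 9% → $5.9904
Plush bear $36.04: toys and games → 8.5% + 1.75% district = 10.25% → $3.6941
Subtotal = $497.54; unrounded tax = $31.265075 → $31.27; total due = $528.81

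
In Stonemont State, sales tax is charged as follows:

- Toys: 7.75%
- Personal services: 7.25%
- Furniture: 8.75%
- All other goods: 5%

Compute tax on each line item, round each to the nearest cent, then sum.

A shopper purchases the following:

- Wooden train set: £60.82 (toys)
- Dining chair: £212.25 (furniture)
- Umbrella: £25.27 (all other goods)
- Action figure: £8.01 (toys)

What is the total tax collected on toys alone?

£5.33

Wooden train set £60.82: toys → 7.75% → £4.71
Action figure £8.01: toys → 7.75% → £0.62
Tax on toys = £4.71 + £0.62 = £5.33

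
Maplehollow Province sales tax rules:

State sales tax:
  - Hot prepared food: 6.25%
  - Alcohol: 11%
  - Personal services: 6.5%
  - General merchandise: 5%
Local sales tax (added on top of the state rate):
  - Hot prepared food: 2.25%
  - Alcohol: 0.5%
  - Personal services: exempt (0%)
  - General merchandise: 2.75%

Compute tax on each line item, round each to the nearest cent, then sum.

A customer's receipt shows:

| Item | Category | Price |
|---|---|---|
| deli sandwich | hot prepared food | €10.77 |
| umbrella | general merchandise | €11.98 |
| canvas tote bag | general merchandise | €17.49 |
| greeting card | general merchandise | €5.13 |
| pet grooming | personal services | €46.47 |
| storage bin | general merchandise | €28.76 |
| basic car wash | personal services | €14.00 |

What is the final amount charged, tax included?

Deli sandwich €10.77: hot prepared food → 6.25% + 2.25% local = 8.5% → €0.92
Umbrella €11.98: general merchandise → 5% + 2.75% local = 7.75% → €0.93
Canvas tote bag €17.49: general merchandise → 5% + 2.75% local = 7.75% → €1.36
Greeting card €5.13: general merchandise → 5% + 2.75% local = 7.75% → €0.40
Pet grooming €46.47: personal services → 6.5% + 0% local = 6.5% → €3.02
Storage bin €28.76: general merchandise → 5% + 2.75% local = 7.75% → €2.23
Basic car wash €14.00: personal services → 6.5% + 0% local = 6.5% → €0.91
Subtotal = €134.60; tax = €9.77; total due = €144.37

€144.37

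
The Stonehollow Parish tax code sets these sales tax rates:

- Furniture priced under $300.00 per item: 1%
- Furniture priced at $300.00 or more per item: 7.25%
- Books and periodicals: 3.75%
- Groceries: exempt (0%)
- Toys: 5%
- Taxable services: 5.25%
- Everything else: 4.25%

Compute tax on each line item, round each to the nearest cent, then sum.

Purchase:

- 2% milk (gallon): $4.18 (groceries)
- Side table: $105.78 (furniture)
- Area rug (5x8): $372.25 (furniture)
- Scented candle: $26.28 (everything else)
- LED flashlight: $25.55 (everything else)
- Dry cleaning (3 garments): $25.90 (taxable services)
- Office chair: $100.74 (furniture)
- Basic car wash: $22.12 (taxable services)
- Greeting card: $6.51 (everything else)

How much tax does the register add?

$34.07

2% milk (gallon) $4.18: groceries → 0% → $0.00
Side table $105.78: furniture, under $300.00 → 1% → $1.06
Area rug (5x8) $372.25: furniture, $300.00 or more → 7.25% → $26.99
Scented candle $26.28: everything else → 4.25% → $1.12
LED flashlight $25.55: everything else → 4.25% → $1.09
Dry cleaning (3 garments) $25.90: taxable services → 5.25% → $1.36
Office chair $100.74: furniture, under $300.00 → 1% → $1.01
Basic car wash $22.12: taxable services → 5.25% → $1.16
Greeting card $6.51: everything else → 4.25% → $0.28
Total tax = $1.06 + $26.99 + $1.12 + $1.09 + $1.36 + $1.01 + $1.16 + $0.28 = $34.07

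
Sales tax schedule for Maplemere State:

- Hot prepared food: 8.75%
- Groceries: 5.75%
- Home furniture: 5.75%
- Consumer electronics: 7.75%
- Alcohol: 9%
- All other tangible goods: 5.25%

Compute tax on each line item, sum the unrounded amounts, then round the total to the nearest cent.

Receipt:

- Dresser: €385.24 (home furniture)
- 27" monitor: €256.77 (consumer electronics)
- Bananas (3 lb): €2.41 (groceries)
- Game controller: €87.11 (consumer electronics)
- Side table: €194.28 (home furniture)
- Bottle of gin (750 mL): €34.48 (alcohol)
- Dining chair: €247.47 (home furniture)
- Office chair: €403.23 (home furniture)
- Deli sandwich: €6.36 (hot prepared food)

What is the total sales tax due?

€101.19

Dresser €385.24: home furniture → 5.75% → €22.1513
27" monitor €256.77: consumer electronics → 7.75% → €19.899675
Bananas (3 lb) €2.41: groceries → 5.75% → €0.138575
Game controller €87.11: consumer electronics → 7.75% → €6.751025
Side table €194.28: home furniture → 5.75% → €11.1711
Bottle of gin (750 mL) €34.48: alcohol → 9% → €3.1032
Dining chair €247.47: home furniture → 5.75% → €14.229525
Office chair €403.23: home furniture → 5.75% → €23.185725
Deli sandwich €6.36: hot prepared food → 8.75% → €0.5565
Unrounded tax sum = €101.186625 → €101.19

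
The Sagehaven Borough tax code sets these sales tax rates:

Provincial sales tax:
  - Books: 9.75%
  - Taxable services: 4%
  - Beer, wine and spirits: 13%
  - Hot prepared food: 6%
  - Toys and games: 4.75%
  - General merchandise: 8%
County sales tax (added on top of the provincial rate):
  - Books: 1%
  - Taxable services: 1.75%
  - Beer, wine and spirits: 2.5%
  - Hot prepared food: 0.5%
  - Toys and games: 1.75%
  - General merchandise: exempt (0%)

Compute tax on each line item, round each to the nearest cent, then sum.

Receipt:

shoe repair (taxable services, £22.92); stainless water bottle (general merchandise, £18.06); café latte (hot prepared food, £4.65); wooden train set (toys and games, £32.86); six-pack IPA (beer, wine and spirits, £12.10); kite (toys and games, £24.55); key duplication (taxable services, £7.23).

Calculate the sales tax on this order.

£9.10

Shoe repair £22.92: taxable services → 4% + 1.75% county = 5.75% → £1.32
Stainless water bottle £18.06: general merchandise → 8% + 0% county = 8% → £1.44
Café latte £4.65: hot prepared food → 6% + 0.5% county = 6.5% → £0.30
Wooden train set £32.86: toys and games → 4.75% + 1.75% county = 6.5% → £2.14
Six-pack IPA £12.10: beer, wine and spirits → 13% + 2.5% county = 15.5% → £1.88
Kite £24.55: toys and games → 4.75% + 1.75% county = 6.5% → £1.60
Key duplication £7.23: taxable services → 4% + 1.75% county = 5.75% → £0.42
Total tax = £1.32 + £1.44 + £0.30 + £2.14 + £1.88 + £1.60 + £0.42 = £9.10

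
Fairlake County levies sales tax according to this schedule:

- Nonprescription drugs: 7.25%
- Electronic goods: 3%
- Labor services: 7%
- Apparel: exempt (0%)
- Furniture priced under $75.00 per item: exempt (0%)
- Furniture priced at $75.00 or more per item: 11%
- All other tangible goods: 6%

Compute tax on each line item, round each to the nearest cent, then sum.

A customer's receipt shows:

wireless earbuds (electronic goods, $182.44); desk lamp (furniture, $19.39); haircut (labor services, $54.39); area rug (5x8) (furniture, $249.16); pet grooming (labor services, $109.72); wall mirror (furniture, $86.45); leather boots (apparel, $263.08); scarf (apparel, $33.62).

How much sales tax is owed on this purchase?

Wireless earbuds $182.44: electronic goods → 3% → $5.47
Desk lamp $19.39: furniture, under $75.00 → 0% → $0.00
Haircut $54.39: labor services → 7% → $3.81
Area rug (5x8) $249.16: furniture, $75.00 or more → 11% → $27.41
Pet grooming $109.72: labor services → 7% → $7.68
Wall mirror $86.45: furniture, $75.00 or more → 11% → $9.51
Leather boots $263.08: apparel → 0% → $0.00
Scarf $33.62: apparel → 0% → $0.00
Total tax = $5.47 + $3.81 + $27.41 + $7.68 + $9.51 = $53.88

$53.88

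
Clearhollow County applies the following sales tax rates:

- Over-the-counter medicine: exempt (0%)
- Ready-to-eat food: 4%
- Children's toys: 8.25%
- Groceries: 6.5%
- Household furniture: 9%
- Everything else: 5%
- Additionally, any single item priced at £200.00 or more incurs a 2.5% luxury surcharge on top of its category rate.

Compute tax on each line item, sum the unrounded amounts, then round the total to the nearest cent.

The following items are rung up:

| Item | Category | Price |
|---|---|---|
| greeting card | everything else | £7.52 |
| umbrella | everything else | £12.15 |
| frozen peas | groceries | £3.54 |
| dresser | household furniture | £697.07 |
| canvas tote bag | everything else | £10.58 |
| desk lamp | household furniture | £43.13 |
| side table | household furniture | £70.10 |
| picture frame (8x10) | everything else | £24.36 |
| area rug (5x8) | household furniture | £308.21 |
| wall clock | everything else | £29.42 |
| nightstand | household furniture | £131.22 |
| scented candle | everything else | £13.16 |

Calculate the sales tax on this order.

£142.70

Greeting card £7.52: everything else → 5% → £0.376
Umbrella £12.15: everything else → 5% → £0.6075
Frozen peas £3.54: groceries → 6.5% → £0.2301
Dresser £697.07: household furniture → 9% + 2.5% surcharge = 11.5% → £80.16305
Canvas tote bag £10.58: everything else → 5% → £0.529
Desk lamp £43.13: household furniture → 9% → £3.8817
Side table £70.10: household furniture → 9% → £6.309
Picture frame (8x10) £24.36: everything else → 5% → £1.218
Area rug (5x8) £308.21: household furniture → 9% + 2.5% surcharge = 11.5% → £35.44415
Wall clock £29.42: everything else → 5% → £1.471
Nightstand £131.22: household furniture → 9% → £11.8098
Scented candle £13.16: everything else → 5% → £0.658
Unrounded tax sum = £142.6973 → £142.70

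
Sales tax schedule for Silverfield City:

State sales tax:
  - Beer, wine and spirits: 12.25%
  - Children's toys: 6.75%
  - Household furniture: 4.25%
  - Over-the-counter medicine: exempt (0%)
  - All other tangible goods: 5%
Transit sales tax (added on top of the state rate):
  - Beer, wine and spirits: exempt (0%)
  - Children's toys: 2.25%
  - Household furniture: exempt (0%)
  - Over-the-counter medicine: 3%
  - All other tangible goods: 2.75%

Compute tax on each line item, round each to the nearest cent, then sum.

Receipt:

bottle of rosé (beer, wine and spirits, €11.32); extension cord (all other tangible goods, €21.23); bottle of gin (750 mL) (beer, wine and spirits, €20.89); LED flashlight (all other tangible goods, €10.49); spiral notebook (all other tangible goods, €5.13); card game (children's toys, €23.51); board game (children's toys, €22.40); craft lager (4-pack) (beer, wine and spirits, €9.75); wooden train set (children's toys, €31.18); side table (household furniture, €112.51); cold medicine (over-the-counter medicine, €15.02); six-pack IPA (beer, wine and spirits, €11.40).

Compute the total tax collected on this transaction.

€21.58

Bottle of rosé €11.32: beer, wine and spirits → 12.25% + 0% transit = 12.25% → €1.39
Extension cord €21.23: all other tangible goods → 5% + 2.75% transit = 7.75% → €1.65
Bottle of gin (750 mL) €20.89: beer, wine and spirits → 12.25% + 0% transit = 12.25% → €2.56
LED flashlight €10.49: all other tangible goods → 5% + 2.75% transit = 7.75% → €0.81
Spiral notebook €5.13: all other tangible goods → 5% + 2.75% transit = 7.75% → €0.40
Card game €23.51: children's toys → 6.75% + 2.25% transit = 9% → €2.12
Board game €22.40: children's toys → 6.75% + 2.25% transit = 9% → €2.02
Craft lager (4-pack) €9.75: beer, wine and spirits → 12.25% + 0% transit = 12.25% → €1.19
Wooden train set €31.18: children's toys → 6.75% + 2.25% transit = 9% → €2.81
Side table €112.51: household furniture → 4.25% + 0% transit = 4.25% → €4.78
Cold medicine €15.02: over-the-counter medicine → 0% + 3% transit = 3% → €0.45
Six-pack IPA €11.40: beer, wine and spirits → 12.25% + 0% transit = 12.25% → €1.40
Total tax = €1.39 + €1.65 + €2.56 + €0.81 + €0.40 + €2.12 + €2.02 + €1.19 + €2.81 + €4.78 + €0.45 + €1.40 = €21.58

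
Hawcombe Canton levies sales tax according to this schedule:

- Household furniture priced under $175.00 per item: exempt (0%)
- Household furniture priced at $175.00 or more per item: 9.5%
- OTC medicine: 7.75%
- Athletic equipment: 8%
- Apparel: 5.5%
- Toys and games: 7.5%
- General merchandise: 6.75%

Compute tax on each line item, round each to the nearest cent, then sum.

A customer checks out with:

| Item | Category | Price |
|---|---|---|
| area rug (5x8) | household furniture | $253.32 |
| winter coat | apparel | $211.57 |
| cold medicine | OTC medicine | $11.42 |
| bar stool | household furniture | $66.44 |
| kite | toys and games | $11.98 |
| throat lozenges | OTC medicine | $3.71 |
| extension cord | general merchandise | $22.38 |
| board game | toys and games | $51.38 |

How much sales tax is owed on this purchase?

$43.15

Area rug (5x8) $253.32: household furniture, $175.00 or more → 9.5% → $24.07
Winter coat $211.57: apparel → 5.5% → $11.64
Cold medicine $11.42: OTC medicine → 7.75% → $0.89
Bar stool $66.44: household furniture, under $175.00 → 0% → $0.00
Kite $11.98: toys and games → 7.5% → $0.90
Throat lozenges $3.71: OTC medicine → 7.75% → $0.29
Extension cord $22.38: general merchandise → 6.75% → $1.51
Board game $51.38: toys and games → 7.5% → $3.85
Total tax = $24.07 + $11.64 + $0.89 + $0.90 + $0.29 + $1.51 + $3.85 = $43.15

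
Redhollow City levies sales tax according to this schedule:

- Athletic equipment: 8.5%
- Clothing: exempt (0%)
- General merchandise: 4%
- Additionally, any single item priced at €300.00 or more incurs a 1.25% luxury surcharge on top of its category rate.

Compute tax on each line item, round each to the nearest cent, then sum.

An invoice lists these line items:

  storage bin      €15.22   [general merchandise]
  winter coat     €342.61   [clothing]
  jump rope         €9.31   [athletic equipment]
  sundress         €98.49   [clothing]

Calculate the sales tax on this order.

Storage bin €15.22: general merchandise → 4% → €0.61
Winter coat €342.61: clothing → 0% + 1.25% surcharge = 1.25% → €4.28
Jump rope €9.31: athletic equipment → 8.5% → €0.79
Sundress €98.49: clothing → 0% → €0.00
Total tax = €0.61 + €4.28 + €0.79 = €5.68

€5.68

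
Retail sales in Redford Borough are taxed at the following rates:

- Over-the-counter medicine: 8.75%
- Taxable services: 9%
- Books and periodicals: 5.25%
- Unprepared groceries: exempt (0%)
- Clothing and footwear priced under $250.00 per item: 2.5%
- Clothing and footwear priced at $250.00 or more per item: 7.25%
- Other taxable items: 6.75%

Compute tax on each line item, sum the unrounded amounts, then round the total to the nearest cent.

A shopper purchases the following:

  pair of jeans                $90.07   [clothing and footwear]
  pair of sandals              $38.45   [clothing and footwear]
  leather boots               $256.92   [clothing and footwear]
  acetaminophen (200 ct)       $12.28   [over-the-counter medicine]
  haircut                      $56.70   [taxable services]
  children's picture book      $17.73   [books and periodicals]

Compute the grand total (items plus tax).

$501.10

Pair of jeans $90.07: clothing and footwear, under $250.00 → 2.5% → $2.25175
Pair of sandals $38.45: clothing and footwear, under $250.00 → 2.5% → $0.96125
Leather boots $256.92: clothing and footwear, $250.00 or more → 7.25% → $18.6267
Acetaminophen (200 ct) $12.28: over-the-counter medicine → 8.75% → $1.0745
Haircut $56.70: taxable services → 9% → $5.103
Children's picture book $17.73: books and periodicals → 5.25% → $0.930825
Subtotal = $472.15; unrounded tax = $28.948025 → $28.95; total due = $501.10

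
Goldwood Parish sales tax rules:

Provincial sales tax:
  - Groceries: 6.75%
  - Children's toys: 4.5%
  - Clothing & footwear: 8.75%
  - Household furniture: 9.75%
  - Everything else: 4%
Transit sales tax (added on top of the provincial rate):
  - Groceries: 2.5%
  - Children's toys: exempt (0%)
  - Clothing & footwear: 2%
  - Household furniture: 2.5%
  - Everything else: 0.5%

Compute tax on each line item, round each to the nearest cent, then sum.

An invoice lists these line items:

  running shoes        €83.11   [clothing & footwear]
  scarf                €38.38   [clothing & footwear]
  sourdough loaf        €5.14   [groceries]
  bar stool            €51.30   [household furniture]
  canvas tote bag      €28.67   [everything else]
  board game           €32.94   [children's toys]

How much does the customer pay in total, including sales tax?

€262.13

Running shoes €83.11: clothing & footwear → 8.75% + 2% transit = 10.75% → €8.93
Scarf €38.38: clothing & footwear → 8.75% + 2% transit = 10.75% → €4.13
Sourdough loaf €5.14: groceries → 6.75% + 2.5% transit = 9.25% → €0.48
Bar stool €51.30: household furniture → 9.75% + 2.5% transit = 12.25% → €6.28
Canvas tote bag €28.67: everything else → 4% + 0.5% transit = 4.5% → €1.29
Board game €32.94: children's toys → 4.5% + 0% transit = 4.5% → €1.48
Subtotal = €239.54; tax = €22.59; total due = €262.13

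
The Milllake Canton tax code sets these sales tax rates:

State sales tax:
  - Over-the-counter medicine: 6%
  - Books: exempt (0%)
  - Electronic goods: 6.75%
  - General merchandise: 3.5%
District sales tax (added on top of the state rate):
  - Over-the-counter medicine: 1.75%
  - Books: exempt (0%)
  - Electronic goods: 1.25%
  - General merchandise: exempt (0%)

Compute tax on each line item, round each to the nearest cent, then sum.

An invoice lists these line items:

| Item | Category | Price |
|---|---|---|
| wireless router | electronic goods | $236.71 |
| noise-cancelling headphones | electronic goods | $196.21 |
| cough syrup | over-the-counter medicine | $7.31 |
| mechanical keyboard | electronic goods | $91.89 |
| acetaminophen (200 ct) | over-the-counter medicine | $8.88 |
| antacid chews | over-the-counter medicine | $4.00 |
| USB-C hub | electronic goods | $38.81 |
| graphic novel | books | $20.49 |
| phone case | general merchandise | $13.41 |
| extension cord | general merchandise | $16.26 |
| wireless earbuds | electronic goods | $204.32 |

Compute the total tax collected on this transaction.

$64.05

Wireless router $236.71: electronic goods → 6.75% + 1.25% district = 8% → $18.94
Noise-cancelling headphones $196.21: electronic goods → 6.75% + 1.25% district = 8% → $15.70
Cough syrup $7.31: over-the-counter medicine → 6% + 1.75% district = 7.75% → $0.57
Mechanical keyboard $91.89: electronic goods → 6.75% + 1.25% district = 8% → $7.35
Acetaminophen (200 ct) $8.88: over-the-counter medicine → 6% + 1.75% district = 7.75% → $0.69
Antacid chews $4.00: over-the-counter medicine → 6% + 1.75% district = 7.75% → $0.31
USB-C hub $38.81: electronic goods → 6.75% + 1.25% district = 8% → $3.10
Graphic novel $20.49: books → 0% + 0% district = 0% → $0.00
Phone case $13.41: general merchandise → 3.5% + 0% district = 3.5% → $0.47
Extension cord $16.26: general merchandise → 3.5% + 0% district = 3.5% → $0.57
Wireless earbuds $204.32: electronic goods → 6.75% + 1.25% district = 8% → $16.35
Total tax = $18.94 + $15.70 + $0.57 + $7.35 + $0.69 + $0.31 + $3.10 + $0.47 + $0.57 + $16.35 = $64.05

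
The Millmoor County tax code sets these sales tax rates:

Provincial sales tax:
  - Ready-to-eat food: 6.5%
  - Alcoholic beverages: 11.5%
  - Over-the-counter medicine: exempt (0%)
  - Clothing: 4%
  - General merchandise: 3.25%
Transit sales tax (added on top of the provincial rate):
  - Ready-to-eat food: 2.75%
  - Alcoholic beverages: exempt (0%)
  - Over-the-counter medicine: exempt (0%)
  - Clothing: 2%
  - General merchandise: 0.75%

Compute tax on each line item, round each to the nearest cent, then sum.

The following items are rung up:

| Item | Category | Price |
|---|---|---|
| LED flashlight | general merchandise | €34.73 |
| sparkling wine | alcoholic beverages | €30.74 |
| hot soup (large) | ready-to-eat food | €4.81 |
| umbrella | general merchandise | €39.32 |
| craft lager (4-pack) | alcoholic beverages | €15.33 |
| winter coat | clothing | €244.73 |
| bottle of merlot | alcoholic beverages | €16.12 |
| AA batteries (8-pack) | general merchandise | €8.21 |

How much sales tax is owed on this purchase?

LED flashlight €34.73: general merchandise → 3.25% + 0.75% transit = 4% → €1.39
Sparkling wine €30.74: alcoholic beverages → 11.5% + 0% transit = 11.5% → €3.54
Hot soup (large) €4.81: ready-to-eat food → 6.5% + 2.75% transit = 9.25% → €0.44
Umbrella €39.32: general merchandise → 3.25% + 0.75% transit = 4% → €1.57
Craft lager (4-pack) €15.33: alcoholic beverages → 11.5% + 0% transit = 11.5% → €1.76
Winter coat €244.73: clothing → 4% + 2% transit = 6% → €14.68
Bottle of merlot €16.12: alcoholic beverages → 11.5% + 0% transit = 11.5% → €1.85
AA batteries (8-pack) €8.21: general merchandise → 3.25% + 0.75% transit = 4% → €0.33
Total tax = €1.39 + €3.54 + €0.44 + €1.57 + €1.76 + €14.68 + €1.85 + €0.33 = €25.56

€25.56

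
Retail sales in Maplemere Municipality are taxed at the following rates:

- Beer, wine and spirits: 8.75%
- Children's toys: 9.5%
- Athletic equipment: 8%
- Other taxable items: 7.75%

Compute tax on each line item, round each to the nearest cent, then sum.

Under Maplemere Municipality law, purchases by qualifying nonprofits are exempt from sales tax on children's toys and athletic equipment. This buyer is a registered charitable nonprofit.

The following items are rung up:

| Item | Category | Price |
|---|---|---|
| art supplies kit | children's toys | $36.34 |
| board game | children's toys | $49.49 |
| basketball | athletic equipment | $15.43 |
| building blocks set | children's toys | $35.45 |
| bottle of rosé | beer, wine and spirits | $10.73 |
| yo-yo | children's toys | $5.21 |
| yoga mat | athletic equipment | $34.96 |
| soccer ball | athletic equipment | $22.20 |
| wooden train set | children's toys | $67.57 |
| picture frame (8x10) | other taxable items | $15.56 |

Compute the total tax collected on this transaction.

$2.15

Art supplies kit $36.34: children's toys, buyer-exempt → 0% → $0.00
Board game $49.49: children's toys, buyer-exempt → 0% → $0.00
Basketball $15.43: athletic equipment, buyer-exempt → 0% → $0.00
Building blocks set $35.45: children's toys, buyer-exempt → 0% → $0.00
Bottle of rosé $10.73: beer, wine and spirits → 8.75% → $0.94
Yo-yo $5.21: children's toys, buyer-exempt → 0% → $0.00
Yoga mat $34.96: athletic equipment, buyer-exempt → 0% → $0.00
Soccer ball $22.20: athletic equipment, buyer-exempt → 0% → $0.00
Wooden train set $67.57: children's toys, buyer-exempt → 0% → $0.00
Picture frame (8x10) $15.56: other taxable items → 7.75% → $1.21
Total tax = $0.94 + $1.21 = $2.15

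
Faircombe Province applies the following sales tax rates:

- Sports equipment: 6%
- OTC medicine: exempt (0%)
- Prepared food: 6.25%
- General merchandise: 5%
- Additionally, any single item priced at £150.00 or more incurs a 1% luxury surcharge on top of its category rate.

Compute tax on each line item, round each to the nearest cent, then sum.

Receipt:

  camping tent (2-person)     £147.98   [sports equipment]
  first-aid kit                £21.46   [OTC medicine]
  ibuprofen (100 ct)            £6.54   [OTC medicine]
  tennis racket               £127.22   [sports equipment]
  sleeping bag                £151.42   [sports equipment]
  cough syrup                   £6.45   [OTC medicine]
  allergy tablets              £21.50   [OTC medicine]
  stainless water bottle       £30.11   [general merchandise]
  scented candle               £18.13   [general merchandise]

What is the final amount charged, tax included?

Camping tent (2-person) £147.98: sports equipment → 6% → £8.88
First-aid kit £21.46: OTC medicine → 0% → £0.00
Ibuprofen (100 ct) £6.54: OTC medicine → 0% → £0.00
Tennis racket £127.22: sports equipment → 6% → £7.63
Sleeping bag £151.42: sports equipment → 6% + 1% surcharge = 7% → £10.60
Cough syrup £6.45: OTC medicine → 0% → £0.00
Allergy tablets £21.50: OTC medicine → 0% → £0.00
Stainless water bottle £30.11: general merchandise → 5% → £1.51
Scented candle £18.13: general merchandise → 5% → £0.91
Subtotal = £530.81; tax = £29.53; total due = £560.34

£560.34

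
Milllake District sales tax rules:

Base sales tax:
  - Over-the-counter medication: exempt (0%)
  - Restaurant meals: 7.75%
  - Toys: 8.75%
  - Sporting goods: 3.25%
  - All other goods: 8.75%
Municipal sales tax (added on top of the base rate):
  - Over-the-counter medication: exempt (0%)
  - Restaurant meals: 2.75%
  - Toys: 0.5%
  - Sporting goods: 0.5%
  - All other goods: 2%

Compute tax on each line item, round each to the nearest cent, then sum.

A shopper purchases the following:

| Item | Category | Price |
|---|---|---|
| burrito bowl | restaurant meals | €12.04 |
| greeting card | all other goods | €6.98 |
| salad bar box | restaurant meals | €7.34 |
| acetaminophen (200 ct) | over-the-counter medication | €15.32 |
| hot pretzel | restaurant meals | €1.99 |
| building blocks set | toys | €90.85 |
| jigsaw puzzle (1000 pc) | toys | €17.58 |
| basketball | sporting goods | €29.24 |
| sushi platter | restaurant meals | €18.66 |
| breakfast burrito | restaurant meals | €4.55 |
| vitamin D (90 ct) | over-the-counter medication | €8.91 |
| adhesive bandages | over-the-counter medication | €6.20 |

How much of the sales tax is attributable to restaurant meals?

Burrito bowl €12.04: restaurant meals → 7.75% + 2.75% municipal = 10.5% → €1.26
Salad bar box €7.34: restaurant meals → 7.75% + 2.75% municipal = 10.5% → €0.77
Hot pretzel €1.99: restaurant meals → 7.75% + 2.75% municipal = 10.5% → €0.21
Sushi platter €18.66: restaurant meals → 7.75% + 2.75% municipal = 10.5% → €1.96
Breakfast burrito €4.55: restaurant meals → 7.75% + 2.75% municipal = 10.5% → €0.48
Tax on restaurant meals = €1.26 + €0.77 + €0.21 + €1.96 + €0.48 = €4.68

€4.68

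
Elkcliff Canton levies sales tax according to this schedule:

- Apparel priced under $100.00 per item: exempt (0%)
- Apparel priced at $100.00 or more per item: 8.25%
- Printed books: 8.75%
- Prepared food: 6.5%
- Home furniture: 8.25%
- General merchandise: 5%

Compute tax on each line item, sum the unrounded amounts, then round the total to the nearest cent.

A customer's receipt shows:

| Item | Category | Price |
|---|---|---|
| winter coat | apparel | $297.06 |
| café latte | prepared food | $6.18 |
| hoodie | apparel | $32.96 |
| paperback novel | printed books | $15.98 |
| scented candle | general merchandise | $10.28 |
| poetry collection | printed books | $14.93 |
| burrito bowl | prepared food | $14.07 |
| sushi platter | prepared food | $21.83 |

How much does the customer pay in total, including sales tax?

Winter coat $297.06: apparel, $100.00 or more → 8.25% → $24.50745
Café latte $6.18: prepared food → 6.5% → $0.4017
Hoodie $32.96: apparel, under $100.00 → 0% → $0.00
Paperback novel $15.98: printed books → 8.75% → $1.39825
Scented candle $10.28: general merchandise → 5% → $0.514
Poetry collection $14.93: printed books → 8.75% → $1.306375
Burrito bowl $14.07: prepared food → 6.5% → $0.91455
Sushi platter $21.83: prepared food → 6.5% → $1.41895
Subtotal = $413.29; unrounded tax = $30.461275 → $30.46; total due = $443.75

$443.75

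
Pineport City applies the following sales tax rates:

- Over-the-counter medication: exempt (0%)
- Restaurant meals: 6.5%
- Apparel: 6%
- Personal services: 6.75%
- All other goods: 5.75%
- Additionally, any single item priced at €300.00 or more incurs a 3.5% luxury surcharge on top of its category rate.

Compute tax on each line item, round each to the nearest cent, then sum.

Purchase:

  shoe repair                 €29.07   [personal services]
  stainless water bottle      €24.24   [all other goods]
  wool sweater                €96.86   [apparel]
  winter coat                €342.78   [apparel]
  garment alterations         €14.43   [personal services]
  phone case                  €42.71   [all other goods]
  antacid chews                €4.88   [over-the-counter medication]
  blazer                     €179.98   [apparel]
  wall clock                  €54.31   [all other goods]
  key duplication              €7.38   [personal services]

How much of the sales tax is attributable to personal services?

Shoe repair €29.07: personal services → 6.75% → €1.96
Garment alterations €14.43: personal services → 6.75% → €0.97
Key duplication €7.38: personal services → 6.75% → €0.50
Tax on personal services = €1.96 + €0.97 + €0.50 = €3.43

€3.43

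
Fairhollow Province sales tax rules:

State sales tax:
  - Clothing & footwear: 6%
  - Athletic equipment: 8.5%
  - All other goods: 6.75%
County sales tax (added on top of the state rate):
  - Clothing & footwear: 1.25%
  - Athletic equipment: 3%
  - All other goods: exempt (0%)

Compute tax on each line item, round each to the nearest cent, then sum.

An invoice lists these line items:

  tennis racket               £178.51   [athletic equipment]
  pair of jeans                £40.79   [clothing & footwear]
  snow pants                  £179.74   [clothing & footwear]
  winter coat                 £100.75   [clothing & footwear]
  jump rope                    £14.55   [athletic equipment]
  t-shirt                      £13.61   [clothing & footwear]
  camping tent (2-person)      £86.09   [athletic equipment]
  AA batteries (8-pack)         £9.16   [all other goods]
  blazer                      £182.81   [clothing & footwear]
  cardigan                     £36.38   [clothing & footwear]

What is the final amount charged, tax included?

£915.28

Tennis racket £178.51: athletic equipment → 8.5% + 3% county = 11.5% → £20.53
Pair of jeans £40.79: clothing & footwear → 6% + 1.25% county = 7.25% → £2.96
Snow pants £179.74: clothing & footwear → 6% + 1.25% county = 7.25% → £13.03
Winter coat £100.75: clothing & footwear → 6% + 1.25% county = 7.25% → £7.30
Jump rope £14.55: athletic equipment → 8.5% + 3% county = 11.5% → £1.67
T-shirt £13.61: clothing & footwear → 6% + 1.25% county = 7.25% → £0.99
Camping tent (2-person) £86.09: athletic equipment → 8.5% + 3% county = 11.5% → £9.90
AA batteries (8-pack) £9.16: all other goods → 6.75% + 0% county = 6.75% → £0.62
Blazer £182.81: clothing & footwear → 6% + 1.25% county = 7.25% → £13.25
Cardigan £36.38: clothing & footwear → 6% + 1.25% county = 7.25% → £2.64
Subtotal = £842.39; tax = £72.89; total due = £915.28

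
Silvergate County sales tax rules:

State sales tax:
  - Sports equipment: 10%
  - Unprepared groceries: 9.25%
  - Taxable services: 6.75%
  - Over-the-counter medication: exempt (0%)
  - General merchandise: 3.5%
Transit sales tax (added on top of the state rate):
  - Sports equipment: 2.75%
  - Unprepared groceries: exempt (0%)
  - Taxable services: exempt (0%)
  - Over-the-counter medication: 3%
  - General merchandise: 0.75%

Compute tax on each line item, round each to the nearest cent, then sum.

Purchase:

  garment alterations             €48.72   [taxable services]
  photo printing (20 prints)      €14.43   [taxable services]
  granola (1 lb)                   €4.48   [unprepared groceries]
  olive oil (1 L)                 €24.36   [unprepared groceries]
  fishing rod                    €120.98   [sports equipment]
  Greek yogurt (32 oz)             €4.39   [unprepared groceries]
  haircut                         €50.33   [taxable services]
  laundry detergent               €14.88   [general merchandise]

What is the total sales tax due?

€26.78

Garment alterations €48.72: taxable services → 6.75% + 0% transit = 6.75% → €3.29
Photo printing (20 prints) €14.43: taxable services → 6.75% + 0% transit = 6.75% → €0.97
Granola (1 lb) €4.48: unprepared groceries → 9.25% + 0% transit = 9.25% → €0.41
Olive oil (1 L) €24.36: unprepared groceries → 9.25% + 0% transit = 9.25% → €2.25
Fishing rod €120.98: sports equipment → 10% + 2.75% transit = 12.75% → €15.42
Greek yogurt (32 oz) €4.39: unprepared groceries → 9.25% + 0% transit = 9.25% → €0.41
Haircut €50.33: taxable services → 6.75% + 0% transit = 6.75% → €3.40
Laundry detergent €14.88: general merchandise → 3.5% + 0.75% transit = 4.25% → €0.63
Total tax = €3.29 + €0.97 + €0.41 + €2.25 + €15.42 + €0.41 + €3.40 + €0.63 = €26.78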